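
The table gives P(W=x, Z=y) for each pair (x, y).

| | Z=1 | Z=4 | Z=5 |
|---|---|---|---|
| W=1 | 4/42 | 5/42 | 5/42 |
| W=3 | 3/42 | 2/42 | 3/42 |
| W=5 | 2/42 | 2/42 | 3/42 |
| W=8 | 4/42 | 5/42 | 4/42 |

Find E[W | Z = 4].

P(Z = 4) = 1/3.
Σ W·P over the event = 1·(5/42) + 3·(2/42) + 5·(2/42) + 8·(5/42) = 61/42.
E[W | Z = 4] = (61/42) / (1/3) = 61/14.

61/14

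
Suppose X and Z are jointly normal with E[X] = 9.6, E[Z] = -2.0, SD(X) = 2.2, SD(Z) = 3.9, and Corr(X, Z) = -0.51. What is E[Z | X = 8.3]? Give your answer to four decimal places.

-0.8247

For a bivariate normal, E[Z | X=x] = μ_Z + ρ·(σ_Z/σ_X)·(x − μ_X).
E[Z | X=8.3] = -2.0 + (-0.51)·(3.9/2.2)·(8.3 − (9.6)) = -2.0 + (-0.90409)·(-1.3) = -0.8247.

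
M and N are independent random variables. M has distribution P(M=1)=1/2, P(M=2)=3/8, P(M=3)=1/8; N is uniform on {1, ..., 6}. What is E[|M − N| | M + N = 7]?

15/4

P(M + N = 7) = 1/6.
Summing |M−N|·P(x,y) over outcomes with M + N = 7 gives 5/8.
E[|M − N| | M + N = 7] = (5/8) / (1/6) = 15/4.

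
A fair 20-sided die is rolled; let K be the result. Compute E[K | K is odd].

Given K is odd, K is equally likely to be any of {1, 3, 5, 7, 9, 11, 13, 15, 17, 19}.
E[K | K is odd] = (1 + 3 + 5 + 7 + 9 + 11 + 13 + 15 + 17 + 19) / 10 = 10.

10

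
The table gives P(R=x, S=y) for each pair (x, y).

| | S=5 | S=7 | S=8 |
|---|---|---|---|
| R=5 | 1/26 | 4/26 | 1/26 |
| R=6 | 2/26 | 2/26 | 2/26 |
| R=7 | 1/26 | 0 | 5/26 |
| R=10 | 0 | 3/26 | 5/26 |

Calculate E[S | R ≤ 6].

P(R ≤ 6) = 6/13.
Σ S·P over the event = 5·(1/26) + 7·(4/26) + 8·(1/26) + 5·(2/26) + 7·(2/26) + 8·(2/26) = 81/26.
E[S | R ≤ 6] = (81/26) / (6/13) = 27/4.

27/4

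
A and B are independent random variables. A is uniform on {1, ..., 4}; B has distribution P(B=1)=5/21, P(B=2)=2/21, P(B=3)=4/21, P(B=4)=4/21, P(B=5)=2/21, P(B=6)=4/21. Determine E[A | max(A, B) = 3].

P(max(A, B) = 3) = 19/84.
Summing A·P(x,y) over outcomes with max(A, B) = 3 gives 15/28.
E[A | max(A, B) = 3] = (15/28) / (19/84) = 45/19.

45/19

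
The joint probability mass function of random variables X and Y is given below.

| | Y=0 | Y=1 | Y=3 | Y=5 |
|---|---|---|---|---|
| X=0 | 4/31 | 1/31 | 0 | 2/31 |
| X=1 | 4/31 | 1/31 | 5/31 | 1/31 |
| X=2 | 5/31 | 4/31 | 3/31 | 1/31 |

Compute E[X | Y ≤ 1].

P(Y ≤ 1) = 19/31.
Σ X·P over the event = 0·(4/31) + 0·(1/31) + 1·(4/31) + 1·(1/31) + 2·(5/31) + 2·(4/31) = 23/31.
E[X | Y ≤ 1] = (23/31) / (19/31) = 23/19.

23/19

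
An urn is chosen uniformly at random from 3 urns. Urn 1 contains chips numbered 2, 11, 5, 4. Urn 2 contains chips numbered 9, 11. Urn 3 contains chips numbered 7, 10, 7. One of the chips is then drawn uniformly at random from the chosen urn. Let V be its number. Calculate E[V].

E[V | urn 1] = (2+11+5+4)/4 = 11/2.
E[V | urn 2] = (9+11)/2 = 10.
E[V | urn 3] = (7+10+7)/3 = 8.
By the law of total expectation,
E[V] = (1/3)·(11/2) + (1/3)·(10) + (1/3)·(8) = 47/6.

47/6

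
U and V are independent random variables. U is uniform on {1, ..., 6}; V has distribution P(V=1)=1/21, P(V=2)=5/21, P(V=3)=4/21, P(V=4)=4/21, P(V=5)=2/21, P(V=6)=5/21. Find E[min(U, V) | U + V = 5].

P(U + V = 5) = 1/9.
Summing min(U,V)·P(x,y) over outcomes with U + V = 5 gives 23/126.
E[min(U, V) | U + V = 5] = (23/126) / (1/9) = 23/14.

23/14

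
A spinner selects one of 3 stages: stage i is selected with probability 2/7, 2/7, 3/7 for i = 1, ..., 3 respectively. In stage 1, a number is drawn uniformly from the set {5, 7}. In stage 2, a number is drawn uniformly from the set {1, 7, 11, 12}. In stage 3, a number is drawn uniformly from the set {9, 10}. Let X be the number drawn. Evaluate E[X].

E[X | stage 1] = (5+7)/2 = 6.
E[X | stage 2] = (1+7+11+12)/4 = 31/4.
E[X | stage 3] = (9+10)/2 = 19/2.
E[X] = (2/7)·(6) + (2/7)·(31/4) + (3/7)·(19/2) = 8.

8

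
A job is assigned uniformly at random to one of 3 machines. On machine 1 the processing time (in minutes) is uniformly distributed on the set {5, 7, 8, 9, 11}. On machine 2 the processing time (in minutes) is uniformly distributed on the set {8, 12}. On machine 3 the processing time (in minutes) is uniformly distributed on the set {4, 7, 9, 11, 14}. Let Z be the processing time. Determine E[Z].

E[Z | machine 1] = (5+7+8+9+11)/5 = 8.
E[Z | machine 2] = (8+12)/2 = 10.
E[Z | machine 3] = (4+7+9+11+14)/5 = 9.
By the law of total expectation,
E[Z] = (1/3)·(8) + (1/3)·(10) + (1/3)·(9) = 9.

9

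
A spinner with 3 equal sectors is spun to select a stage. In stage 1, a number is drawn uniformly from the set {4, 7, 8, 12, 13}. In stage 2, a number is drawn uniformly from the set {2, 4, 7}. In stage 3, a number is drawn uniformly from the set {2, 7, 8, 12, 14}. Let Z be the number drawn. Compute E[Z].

326/45

E[Z | stage 1] = (4+7+8+12+13)/5 = 44/5.
E[Z | stage 2] = (2+4+7)/3 = 13/3.
E[Z | stage 3] = (2+7+8+12+14)/5 = 43/5.
E[Z] = (1/3)·(44/5) + (1/3)·(13/3) + (1/3)·(43/5) = 326/45.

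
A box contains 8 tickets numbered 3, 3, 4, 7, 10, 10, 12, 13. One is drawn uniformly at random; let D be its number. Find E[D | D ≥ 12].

25/2

P(D ≥ 12) = 1/4.
Σ over the event: 12·1/8 + 13·1/8 = 25/8.
E[D | D ≥ 12] = (25/8) / (1/4) = 25/2.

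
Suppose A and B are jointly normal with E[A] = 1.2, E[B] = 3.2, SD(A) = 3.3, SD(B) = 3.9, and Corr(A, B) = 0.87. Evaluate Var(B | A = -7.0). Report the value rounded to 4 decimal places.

3.6976

For a bivariate normal, Var(B | A=x) = σ_B²(1 − ρ²).
Var(B | A=-7.0) = (3.9)²·(1 − (0.87)²) = 15.21·0.2431 = 3.6976.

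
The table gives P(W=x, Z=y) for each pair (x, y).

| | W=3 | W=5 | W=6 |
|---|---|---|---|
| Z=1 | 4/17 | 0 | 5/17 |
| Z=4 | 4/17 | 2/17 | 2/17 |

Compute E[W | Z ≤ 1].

P(Z ≤ 1) = 9/17.
Σ W·P over the event = 3·(4/17) + 6·(5/17) = 42/17.
E[W | Z ≤ 1] = (42/17) / (9/17) = 14/3.

14/3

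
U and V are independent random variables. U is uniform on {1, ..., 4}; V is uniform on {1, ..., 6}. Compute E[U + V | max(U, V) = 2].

Outcomes with max(U, V) = 2: (1,2), (2,1), (2,2), each with probability 1/24.
E[U + V | max(U, V) = 2] = (3 + 3 + 4) / 3 = 10/3.

10/3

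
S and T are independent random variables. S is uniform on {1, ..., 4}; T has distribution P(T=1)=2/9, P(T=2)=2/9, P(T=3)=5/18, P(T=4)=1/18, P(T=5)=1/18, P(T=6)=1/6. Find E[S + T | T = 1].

7/2

P(T = 1) = 2/9.
Summing (S+T)·P(x,y) over outcomes with T = 1 gives 7/9.
E[S + T | T = 1] = (7/9) / (2/9) = 7/2.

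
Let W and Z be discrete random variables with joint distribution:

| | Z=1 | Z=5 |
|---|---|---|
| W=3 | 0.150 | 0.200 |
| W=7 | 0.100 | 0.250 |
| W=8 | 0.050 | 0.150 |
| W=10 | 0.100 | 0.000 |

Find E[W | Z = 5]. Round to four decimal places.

P(Z = 5) = 0.600.
Σ W·P over the event = 3·(0.200) + 7·(0.250) + 8·(0.150) = 3.550.
E[W | Z = 5] = (3.550) / (0.600) = 5.9167.

5.9167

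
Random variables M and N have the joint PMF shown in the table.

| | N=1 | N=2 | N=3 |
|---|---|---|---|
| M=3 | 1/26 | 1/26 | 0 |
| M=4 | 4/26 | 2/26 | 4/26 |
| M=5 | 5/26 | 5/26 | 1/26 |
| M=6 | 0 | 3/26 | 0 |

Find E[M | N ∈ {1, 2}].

14/3

P(N ∈ {1, 2}) = 21/26.
Σ M·P over the event = 3·(1/26) + 3·(1/26) + 4·(4/26) + 4·(2/26) + 5·(5/26) + 5·(5/26) + 6·(3/26) = 49/13.
E[M | N ∈ {1, 2}] = (49/13) / (21/26) = 14/3.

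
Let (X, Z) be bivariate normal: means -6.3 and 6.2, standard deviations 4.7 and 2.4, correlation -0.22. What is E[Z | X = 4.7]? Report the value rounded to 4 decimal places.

4.9643

E[Z | X=x] = μ_Z + ρ(σ_Z/σ_X)(x − μ_X) for jointly normal variables.
E[Z | X=4.7] = 6.2 + (-0.22)·(2.4/4.7)·(4.7 − (-6.3)) = 6.2 + (-0.11234)·(11) = 4.9643.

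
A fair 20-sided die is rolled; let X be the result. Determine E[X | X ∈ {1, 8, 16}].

P(X ∈ {1, 8, 16}) = 3/20.
Σ over the event: 1·1/20 + 8·1/20 + 16·1/20 = 5/4.
E[X | X ∈ {1, 8, 16}] = (5/4) / (3/20) = 25/3.

25/3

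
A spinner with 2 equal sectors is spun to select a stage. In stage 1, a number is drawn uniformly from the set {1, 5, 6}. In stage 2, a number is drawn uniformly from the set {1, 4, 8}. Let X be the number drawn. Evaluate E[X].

25/6

E[X | stage 1] = (1+5+6)/3 = 4.
E[X | stage 2] = (1+4+8)/3 = 13/3.
By the law of total expectation,
E[X] = (1/2)·(4) + (1/2)·(13/3) = 25/6.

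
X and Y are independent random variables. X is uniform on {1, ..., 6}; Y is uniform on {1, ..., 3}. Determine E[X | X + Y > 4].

53/12

P(X + Y > 4) = 2/3.
Summing X·P(x,y) over outcomes with X + Y > 4 gives 53/18.
E[X | X + Y > 4] = (53/18) / (2/3) = 53/12.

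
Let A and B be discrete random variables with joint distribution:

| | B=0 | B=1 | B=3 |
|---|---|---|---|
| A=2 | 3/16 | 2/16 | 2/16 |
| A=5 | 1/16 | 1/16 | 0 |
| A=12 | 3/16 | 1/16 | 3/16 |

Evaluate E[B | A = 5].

1/2

P(A = 5) = 1/8.
Σ B·P over the event = 0·(1/16) + 1·(1/16) = 1/16.
E[B | A = 5] = (1/16) / (1/8) = 1/2.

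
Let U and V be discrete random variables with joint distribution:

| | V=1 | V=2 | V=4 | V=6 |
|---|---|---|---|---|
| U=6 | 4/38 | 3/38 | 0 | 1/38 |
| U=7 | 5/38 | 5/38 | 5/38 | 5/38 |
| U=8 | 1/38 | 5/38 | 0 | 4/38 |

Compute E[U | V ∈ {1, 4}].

P(V ∈ {1, 4}) = 15/38.
Σ U·P over the event = 6·(4/38) + 7·(5/38) + 7·(5/38) + 8·(1/38) = 51/19.
E[U | V ∈ {1, 4}] = (51/19) / (15/38) = 34/5.

34/5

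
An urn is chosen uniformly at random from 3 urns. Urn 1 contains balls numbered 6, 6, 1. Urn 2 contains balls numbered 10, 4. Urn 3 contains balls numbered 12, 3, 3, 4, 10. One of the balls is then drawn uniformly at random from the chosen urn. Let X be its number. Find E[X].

266/45

E[X | urn 1] = (6+6+1)/3 = 13/3.
E[X | urn 2] = (10+4)/2 = 7.
E[X | urn 3] = (12+3+3+4+10)/5 = 32/5.
E[X] = (1/3)·(13/3) + (1/3)·(7) + (1/3)·(32/5) = 266/45.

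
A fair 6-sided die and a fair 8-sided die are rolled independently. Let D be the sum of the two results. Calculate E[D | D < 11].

132/19

P(D < 11) = 19/24.
E[D | D < 11] = (11/2) / (19/24) = 132/19.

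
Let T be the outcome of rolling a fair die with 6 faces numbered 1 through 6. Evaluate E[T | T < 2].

1

Given T < 2, T is equally likely to be any of {1}.
E[T | T < 2] = (1) / 1 = 1.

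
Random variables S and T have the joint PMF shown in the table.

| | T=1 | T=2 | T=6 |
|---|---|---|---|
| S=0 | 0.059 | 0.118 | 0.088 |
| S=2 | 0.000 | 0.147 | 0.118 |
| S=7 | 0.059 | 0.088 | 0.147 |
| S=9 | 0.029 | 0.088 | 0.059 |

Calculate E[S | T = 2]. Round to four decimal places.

3.8594

P(T = 2) = 0.441.
Σ S·P over the event = 0·(0.118) + 2·(0.147) + 7·(0.088) + 9·(0.088) = 1.702.
E[S | T = 2] = (1.702) / (0.441) = 3.8594.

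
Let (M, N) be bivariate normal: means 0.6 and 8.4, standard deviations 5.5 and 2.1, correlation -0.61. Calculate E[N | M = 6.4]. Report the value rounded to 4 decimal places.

7.0491

The regression of N on M has slope ρ·σ_N/σ_M and passes through (μ_M, μ_N).
E[N | M=6.4] = 8.4 + (-0.61)·(2.1/5.5)·(6.4 − (0.6)) = 8.4 + (-0.23291)·(5.8) = 7.0491.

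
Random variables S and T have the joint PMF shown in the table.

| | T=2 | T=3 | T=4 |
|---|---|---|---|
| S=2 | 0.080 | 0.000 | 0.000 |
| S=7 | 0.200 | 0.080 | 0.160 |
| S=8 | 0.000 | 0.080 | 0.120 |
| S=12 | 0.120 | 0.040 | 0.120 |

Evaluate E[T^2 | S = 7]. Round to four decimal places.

P(S = 7) = 0.440.
Σ T^2·P over the event = 4·(0.200) + 9·(0.080) + 16·(0.160) = 4.080.
E[T^2 | S = 7] = (4.080) / (0.440) = 9.2727.

9.2727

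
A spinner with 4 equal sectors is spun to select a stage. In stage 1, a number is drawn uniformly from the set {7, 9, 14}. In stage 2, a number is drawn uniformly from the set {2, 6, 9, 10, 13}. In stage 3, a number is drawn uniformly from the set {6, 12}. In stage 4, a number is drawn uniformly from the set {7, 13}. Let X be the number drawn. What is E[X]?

E[X | stage 1] = (7+9+14)/3 = 10.
E[X | stage 2] = (2+6+9+10+13)/5 = 8.
E[X | stage 3] = (6+12)/2 = 9.
E[X | stage 4] = (7+13)/2 = 10.
E[X] = (1/4)·(10) + (1/4)·(8) + (1/4)·(9) + (1/4)·(10) = 37/4.

37/4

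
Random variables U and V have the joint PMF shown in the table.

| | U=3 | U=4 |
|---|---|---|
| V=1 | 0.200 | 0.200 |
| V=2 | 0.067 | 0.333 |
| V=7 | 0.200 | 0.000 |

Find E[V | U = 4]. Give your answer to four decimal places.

P(U = 4) = 0.533.
Σ V·P over the event = 1·(0.200) + 2·(0.333) = 0.866.
E[V | U = 4] = (0.866) / (0.533) = 1.6248.

1.6248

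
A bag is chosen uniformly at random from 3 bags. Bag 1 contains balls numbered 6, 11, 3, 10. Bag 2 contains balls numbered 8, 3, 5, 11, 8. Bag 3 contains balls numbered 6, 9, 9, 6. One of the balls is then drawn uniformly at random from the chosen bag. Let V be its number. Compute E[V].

E[V | bag 1] = (6+11+3+10)/4 = 15/2.
E[V | bag 2] = (8+3+5+11+8)/5 = 7.
E[V | bag 3] = (6+9+9+6)/4 = 15/2.
By the law of total expectation,
E[V] = (1/3)·(15/2) + (1/3)·(7) + (1/3)·(15/2) = 22/3.

22/3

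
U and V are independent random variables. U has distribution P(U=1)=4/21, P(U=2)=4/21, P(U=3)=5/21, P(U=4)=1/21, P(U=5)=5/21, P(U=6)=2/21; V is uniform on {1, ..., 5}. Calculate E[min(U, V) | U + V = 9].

15/4

P(U + V = 9) = 8/105.
Summing min(U,V)·P(x,y) over outcomes with U + V = 9 gives 2/7.
E[min(U, V) | U + V = 9] = (2/7) / (8/105) = 15/4.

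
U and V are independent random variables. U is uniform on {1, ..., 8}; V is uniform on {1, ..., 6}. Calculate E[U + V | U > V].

P(U > V) = 9/16.
Summing (U+V)·P(x,y) over outcomes with U > V gives 79/16.
E[U + V | U > V] = (79/16) / (9/16) = 79/9.

79/9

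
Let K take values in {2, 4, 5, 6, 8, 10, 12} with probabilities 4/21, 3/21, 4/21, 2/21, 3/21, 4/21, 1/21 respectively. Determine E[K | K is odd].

P(K is odd) = 4/21.
Σ over the event: 5·4/21 = 20/21.
E[K | K is odd] = (20/21) / (4/21) = 5.

5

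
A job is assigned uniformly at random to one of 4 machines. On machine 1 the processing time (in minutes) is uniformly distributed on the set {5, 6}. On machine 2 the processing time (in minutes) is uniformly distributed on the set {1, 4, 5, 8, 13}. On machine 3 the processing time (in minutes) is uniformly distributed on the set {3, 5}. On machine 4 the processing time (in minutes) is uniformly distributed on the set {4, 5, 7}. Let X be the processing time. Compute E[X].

631/120

E[X | machine 1] = (5+6)/2 = 11/2.
E[X | machine 2] = (1+4+5+8+13)/5 = 31/5.
E[X | machine 3] = (3+5)/2 = 4.
E[X | machine 4] = (4+5+7)/3 = 16/3.
E[X] = (1/4)·(11/2) + (1/4)·(31/5) + (1/4)·(4) + (1/4)·(16/3) = 631/120.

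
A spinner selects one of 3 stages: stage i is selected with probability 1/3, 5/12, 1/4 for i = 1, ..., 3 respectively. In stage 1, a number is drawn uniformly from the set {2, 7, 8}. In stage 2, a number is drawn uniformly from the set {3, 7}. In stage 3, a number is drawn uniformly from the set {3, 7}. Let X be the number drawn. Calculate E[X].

E[X | stage 1] = (2+7+8)/3 = 17/3.
E[X | stage 2] = (3+7)/2 = 5.
E[X | stage 3] = (3+7)/2 = 5.
By the law of total expectation,
E[X] = (1/3)·(17/3) + (5/12)·(5) + (1/4)·(5) = 47/9.

47/9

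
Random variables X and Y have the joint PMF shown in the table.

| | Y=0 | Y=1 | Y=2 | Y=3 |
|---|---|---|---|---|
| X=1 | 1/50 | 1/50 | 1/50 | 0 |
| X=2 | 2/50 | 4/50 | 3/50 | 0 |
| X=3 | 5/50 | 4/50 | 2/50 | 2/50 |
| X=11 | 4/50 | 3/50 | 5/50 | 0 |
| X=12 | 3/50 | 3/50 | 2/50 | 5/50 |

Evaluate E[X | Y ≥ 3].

66/7

P(Y ≥ 3) = 7/50.
Summing X·P(X=x,Y=y) over the conditioning event gives 33/25.
E[X | Y ≥ 3] = (33/25) / (7/50) = 66/7.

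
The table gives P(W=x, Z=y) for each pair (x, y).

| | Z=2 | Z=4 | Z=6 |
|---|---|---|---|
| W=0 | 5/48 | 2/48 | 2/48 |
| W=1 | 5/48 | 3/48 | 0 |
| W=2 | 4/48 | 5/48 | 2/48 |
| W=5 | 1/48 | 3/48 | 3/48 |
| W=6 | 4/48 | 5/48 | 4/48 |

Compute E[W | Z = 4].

29/9

P(Z = 4) = 3/8.
Σ W·P over the event = 0·(2/48) + 1·(3/48) + 2·(5/48) + 5·(3/48) + 6·(5/48) = 29/24.
E[W | Z = 4] = (29/24) / (3/8) = 29/9.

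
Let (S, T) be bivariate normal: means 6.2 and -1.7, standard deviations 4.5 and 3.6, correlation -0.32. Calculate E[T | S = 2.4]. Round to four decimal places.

E[T | S=x] = μ_T + ρ(σ_T/σ_S)(x − μ_S) for jointly normal variables.
E[T | S=2.4] = -1.7 + (-0.32)·(3.6/4.5)·(2.4 − (6.2)) = -1.7 + (-0.256)·(-3.8) = -0.7272.

-0.7272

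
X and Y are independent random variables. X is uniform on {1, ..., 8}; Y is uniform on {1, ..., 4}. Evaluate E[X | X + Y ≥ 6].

P(X + Y ≥ 6) = 11/16.
Summing X·P(x,y) over outcomes with X + Y ≥ 6 gives 31/8.
E[X | X + Y ≥ 6] = (31/8) / (11/16) = 62/11.

62/11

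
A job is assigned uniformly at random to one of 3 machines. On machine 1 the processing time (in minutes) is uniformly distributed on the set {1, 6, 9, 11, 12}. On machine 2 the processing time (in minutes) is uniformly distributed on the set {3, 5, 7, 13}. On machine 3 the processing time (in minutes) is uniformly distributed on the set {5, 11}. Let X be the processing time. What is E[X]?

E[X | machine 1] = (1+6+9+11+12)/5 = 39/5.
E[X | machine 2] = (3+5+7+13)/4 = 7.
E[X | machine 3] = (5+11)/2 = 8.
E[X] = (1/3)·(39/5) + (1/3)·(7) + (1/3)·(8) = 38/5.

38/5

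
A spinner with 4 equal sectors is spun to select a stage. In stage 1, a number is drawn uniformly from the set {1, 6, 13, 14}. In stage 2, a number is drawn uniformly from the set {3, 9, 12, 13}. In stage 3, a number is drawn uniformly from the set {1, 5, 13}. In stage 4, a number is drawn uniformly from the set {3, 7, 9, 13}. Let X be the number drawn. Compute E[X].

385/48

E[X | stage 1] = (1+6+13+14)/4 = 17/2.
E[X | stage 2] = (3+9+12+13)/4 = 37/4.
E[X | stage 3] = (1+5+13)/3 = 19/3.
E[X | stage 4] = (3+7+9+13)/4 = 8.
E[X] = (1/4)·(17/2) + (1/4)·(37/4) + (1/4)·(19/3) + (1/4)·(8) = 385/48.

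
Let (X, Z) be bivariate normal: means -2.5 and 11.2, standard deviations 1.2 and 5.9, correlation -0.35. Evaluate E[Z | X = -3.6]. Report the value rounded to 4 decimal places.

E[Z | X=x] = μ_Z + ρ(σ_Z/σ_X)(x − μ_X) for jointly normal variables.
E[Z | X=-3.6] = 11.2 + (-0.35)·(5.9/1.2)·(-3.6 − (-2.5)) = 11.2 + (-1.7208)·(-1.1) = 13.0929.

13.0929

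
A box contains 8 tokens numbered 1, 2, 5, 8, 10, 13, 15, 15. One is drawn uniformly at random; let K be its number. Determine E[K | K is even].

20/3

P(K is even) = 3/8.
Σ over the event: 2·1/8 + 8·1/8 + 10·1/8 = 5/2.
E[K | K is even] = (5/2) / (3/8) = 20/3.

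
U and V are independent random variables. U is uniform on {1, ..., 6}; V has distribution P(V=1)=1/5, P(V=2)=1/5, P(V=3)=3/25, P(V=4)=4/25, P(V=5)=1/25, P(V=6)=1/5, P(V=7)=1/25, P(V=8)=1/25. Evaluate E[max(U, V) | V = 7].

7

P(V = 7) = 1/25.
Summing max(U,V)·P(x,y) over outcomes with V = 7 gives 7/25.
E[max(U, V) | V = 7] = (7/25) / (1/25) = 7.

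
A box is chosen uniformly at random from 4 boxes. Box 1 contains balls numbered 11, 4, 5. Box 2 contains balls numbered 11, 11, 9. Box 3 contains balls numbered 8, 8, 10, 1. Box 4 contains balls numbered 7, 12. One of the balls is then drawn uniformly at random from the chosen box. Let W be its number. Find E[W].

E[W | box 1] = (11+4+5)/3 = 20/3.
E[W | box 2] = (11+11+9)/3 = 31/3.
E[W | box 3] = (8+8+10+1)/4 = 27/4.
E[W | box 4] = (7+12)/2 = 19/2.
By the law of total expectation,
E[W] = (1/4)·(20/3) + (1/4)·(31/3) + (1/4)·(27/4) + (1/4)·(19/2) = 133/16.

133/16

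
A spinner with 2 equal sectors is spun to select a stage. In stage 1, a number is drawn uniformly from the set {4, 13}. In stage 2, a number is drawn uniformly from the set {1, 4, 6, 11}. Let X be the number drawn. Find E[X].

E[X | stage 1] = (4+13)/2 = 17/2.
E[X | stage 2] = (1+4+6+11)/4 = 11/2.
By the law of total expectation,
E[X] = (1/2)·(17/2) + (1/2)·(11/2) = 7.

7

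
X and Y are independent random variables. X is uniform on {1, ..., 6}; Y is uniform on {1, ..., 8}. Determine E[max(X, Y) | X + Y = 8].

Outcomes with X + Y = 8: (1,7), (2,6), (3,5), (4,4), (5,3), (6,2), each with probability 1/48.
E[max(X, Y) | X + Y = 8] = (7 + 6 + 5 + 4 + 5 + 6) / 6 = 11/2.

11/2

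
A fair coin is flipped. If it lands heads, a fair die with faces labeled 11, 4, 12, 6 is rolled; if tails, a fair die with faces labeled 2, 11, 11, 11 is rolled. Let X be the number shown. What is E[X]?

E[X | heads] = (11+4+12+6)/4 = 33/4.
E[X | tails] = (2+11+11+11)/4 = 35/4.
E[X] = (1/2)·(33/4) + (1/2)·(35/4) = 17/2.

17/2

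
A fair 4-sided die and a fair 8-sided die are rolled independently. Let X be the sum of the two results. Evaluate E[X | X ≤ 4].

P(X ≤ 4) = 3/16.
Σ over the event: 2·1/32 + 3·1/16 + 4·3/32 = 5/8.
E[X | X ≤ 4] = (5/8) / (3/16) = 10/3.

10/3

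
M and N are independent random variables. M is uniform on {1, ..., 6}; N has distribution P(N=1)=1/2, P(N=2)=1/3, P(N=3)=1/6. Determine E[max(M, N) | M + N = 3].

2

P(M + N = 3) = 5/36.
Summing max(M,N)·P(x,y) over outcomes with M + N = 3 gives 5/18.
E[max(M, N) | M + N = 3] = (5/18) / (5/36) = 2.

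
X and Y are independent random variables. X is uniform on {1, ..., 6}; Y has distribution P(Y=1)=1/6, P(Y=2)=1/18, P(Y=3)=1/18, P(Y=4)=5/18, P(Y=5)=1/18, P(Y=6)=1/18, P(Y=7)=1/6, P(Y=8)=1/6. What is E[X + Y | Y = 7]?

21/2

P(Y = 7) = 1/6.
Summing (X+Y)·P(x,y) over outcomes with Y = 7 gives 7/4.
E[X + Y | Y = 7] = (7/4) / (1/6) = 21/2.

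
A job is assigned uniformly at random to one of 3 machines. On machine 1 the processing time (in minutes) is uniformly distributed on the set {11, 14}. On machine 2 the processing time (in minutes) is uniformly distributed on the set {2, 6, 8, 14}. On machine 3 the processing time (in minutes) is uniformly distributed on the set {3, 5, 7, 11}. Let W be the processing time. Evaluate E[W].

53/6

E[W | machine 1] = (11+14)/2 = 25/2.
E[W | machine 2] = (2+6+8+14)/4 = 15/2.
E[W | machine 3] = (3+5+7+11)/4 = 13/2.
E[W] = (1/3)·(25/2) + (1/3)·(15/2) + (1/3)·(13/2) = 53/6.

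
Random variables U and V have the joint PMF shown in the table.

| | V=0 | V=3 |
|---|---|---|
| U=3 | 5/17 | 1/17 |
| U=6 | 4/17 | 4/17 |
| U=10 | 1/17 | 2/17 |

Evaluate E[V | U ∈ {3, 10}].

1

P(U ∈ {3, 10}) = 9/17.
Σ V·P over the event = 0·(5/17) + 3·(1/17) + 0·(1/17) + 3·(2/17) = 9/17.
E[V | U ∈ {3, 10}] = (9/17) / (9/17) = 1.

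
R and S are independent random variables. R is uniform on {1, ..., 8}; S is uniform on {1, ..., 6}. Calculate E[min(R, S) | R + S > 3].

26/9

P(R + S > 3) = 15/16.
Summing min(R,S)·P(x,y) over outcomes with R + S > 3 gives 65/24.
E[min(R, S) | R + S > 3] = (65/24) / (15/16) = 26/9.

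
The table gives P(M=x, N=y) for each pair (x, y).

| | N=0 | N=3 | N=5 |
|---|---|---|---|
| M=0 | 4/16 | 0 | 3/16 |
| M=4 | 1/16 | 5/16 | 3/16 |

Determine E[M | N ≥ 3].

32/11

P(N ≥ 3) = 11/16.
Σ M·P over the event = 0·(3/16) + 4·(5/16) + 4·(3/16) = 2.
E[M | N ≥ 3] = (2) / (11/16) = 32/11.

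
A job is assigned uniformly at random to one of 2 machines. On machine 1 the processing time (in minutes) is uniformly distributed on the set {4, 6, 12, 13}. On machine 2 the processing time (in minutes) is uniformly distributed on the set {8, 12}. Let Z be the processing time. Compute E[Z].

E[Z | machine 1] = (4+6+12+13)/4 = 35/4.
E[Z | machine 2] = (8+12)/2 = 10.
E[Z] = (1/2)·(35/4) + (1/2)·(10) = 75/8.

75/8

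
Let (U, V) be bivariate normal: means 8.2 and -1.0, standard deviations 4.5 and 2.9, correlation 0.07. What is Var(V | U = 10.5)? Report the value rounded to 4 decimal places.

8.3688

The conditional variance in a bivariate normal is σ_V²(1 − ρ²), independent of x.
Var(V | U=10.5) = (2.9)²·(1 − (0.07)²) = 8.41·0.9951 = 8.3688.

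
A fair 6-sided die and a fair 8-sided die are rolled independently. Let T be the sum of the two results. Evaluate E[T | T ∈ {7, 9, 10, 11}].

P(T ∈ {7, 9, 10, 11}) = 7/16.
Σ over the event: 7·1/8 + 9·1/8 + 10·5/48 + 11·1/12 = 95/24.
E[T | T ∈ {7, 9, 10, 11}] = (95/24) / (7/16) = 190/21.

190/21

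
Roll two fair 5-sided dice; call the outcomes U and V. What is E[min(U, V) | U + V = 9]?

4

Outcomes with U + V = 9: (4,5), (5,4), each with probability 1/25.
E[min(U, V) | U + V = 9] = (4 + 4) / 2 = 4.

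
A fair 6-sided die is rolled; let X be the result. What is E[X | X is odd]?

Given X is odd, X is equally likely to be any of {1, 3, 5}.
E[X | X is odd] = (1 + 3 + 5) / 3 = 3.

3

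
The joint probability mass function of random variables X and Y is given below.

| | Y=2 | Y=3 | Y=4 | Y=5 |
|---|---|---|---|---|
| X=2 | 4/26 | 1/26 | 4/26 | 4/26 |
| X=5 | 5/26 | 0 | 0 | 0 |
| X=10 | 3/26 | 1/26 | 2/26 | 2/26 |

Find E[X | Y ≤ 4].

103/20

P(Y ≤ 4) = 10/13.
Σ X·P over the event = 2·(4/26) + 2·(1/26) + 2·(4/26) + 5·(5/26) + 10·(3/26) + 10·(1/26) + 10·(2/26) = 103/26.
E[X | Y ≤ 4] = (103/26) / (10/13) = 103/20.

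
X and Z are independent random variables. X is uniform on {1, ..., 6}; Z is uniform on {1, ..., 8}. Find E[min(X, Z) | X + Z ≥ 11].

49/10

Outcomes with X + Z ≥ 11: (3,8), (4,7), (4,8), (5,6), (5,7), (5,8), (6,5), (6,6), (6,7), (6,8), each with probability 1/48.
E[min(X, Z) | X + Z ≥ 11] = (3 + 4 + 4 + 5 + 5 + 5 + 5 + 6 + 6 + 6) / 10 = 49/10.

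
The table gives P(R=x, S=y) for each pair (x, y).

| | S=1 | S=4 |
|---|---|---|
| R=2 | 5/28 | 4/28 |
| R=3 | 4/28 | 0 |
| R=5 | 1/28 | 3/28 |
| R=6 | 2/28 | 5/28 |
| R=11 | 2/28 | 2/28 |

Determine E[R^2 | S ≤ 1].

395/14

P(S ≤ 1) = 1/2.
Σ R^2·P over the event = 4·(5/28) + 9·(4/28) + 25·(1/28) + 36·(2/28) + 121·(2/28) = 395/28.
E[R^2 | S ≤ 1] = (395/28) / (1/2) = 395/14.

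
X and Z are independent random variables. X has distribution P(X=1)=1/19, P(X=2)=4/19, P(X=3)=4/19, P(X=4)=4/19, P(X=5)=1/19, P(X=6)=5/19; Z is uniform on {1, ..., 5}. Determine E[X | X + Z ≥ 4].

350/89

P(X + Z ≥ 4) = 89/95.
Summing X·P(x,y) over outcomes with X + Z ≥ 4 gives 70/19.
E[X | X + Z ≥ 4] = (70/19) / (89/95) = 350/89.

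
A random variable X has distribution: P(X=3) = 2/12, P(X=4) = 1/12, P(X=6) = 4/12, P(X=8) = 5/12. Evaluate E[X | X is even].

34/5

P(X is even) = 5/6.
Σ over the event: 4·1/12 + 6·1/3 + 8·5/12 = 17/3.
E[X | X is even] = (17/3) / (5/6) = 34/5.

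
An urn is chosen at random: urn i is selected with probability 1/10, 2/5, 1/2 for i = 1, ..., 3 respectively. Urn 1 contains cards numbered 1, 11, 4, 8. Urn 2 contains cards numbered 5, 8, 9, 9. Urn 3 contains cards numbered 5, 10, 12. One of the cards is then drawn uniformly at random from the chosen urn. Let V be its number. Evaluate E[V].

E[V | urn 1] = (1+11+4+8)/4 = 6.
E[V | urn 2] = (5+8+9+9)/4 = 31/4.
E[V | urn 3] = (5+10+12)/3 = 9.
By the law of total expectation,
E[V] = (1/10)·(6) + (2/5)·(31/4) + (1/2)·(9) = 41/5.

41/5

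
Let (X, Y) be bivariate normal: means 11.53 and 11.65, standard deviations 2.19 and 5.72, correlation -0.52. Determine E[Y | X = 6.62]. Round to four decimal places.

18.3186

For a bivariate normal, E[Y | X=x] = μ_Y + ρ·(σ_Y/σ_X)·(x − μ_X).
E[Y | X=6.62] = 11.65 + (-0.52)·(5.72/2.19)·(6.62 − (11.53)) = 11.65 + (-1.35817)·(-4.91) = 18.3186.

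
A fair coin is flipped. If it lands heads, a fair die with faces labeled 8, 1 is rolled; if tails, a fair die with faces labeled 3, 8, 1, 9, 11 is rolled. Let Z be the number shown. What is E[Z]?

109/20

E[Z | heads] = (8+1)/2 = 9/2.
E[Z | tails] = (3+8+1+9+11)/5 = 32/5.
By the law of total expectation,
E[Z] = (1/2)·(9/2) + (1/2)·(32/5) = 109/20.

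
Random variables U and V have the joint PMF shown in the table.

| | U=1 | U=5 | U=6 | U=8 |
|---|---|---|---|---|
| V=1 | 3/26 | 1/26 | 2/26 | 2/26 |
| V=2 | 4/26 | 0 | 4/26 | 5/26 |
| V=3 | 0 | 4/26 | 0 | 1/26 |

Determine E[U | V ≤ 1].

P(V ≤ 1) = 4/13.
Σ U·P over the event = 1·(3/26) + 5·(1/26) + 6·(2/26) + 8·(2/26) = 18/13.
E[U | V ≤ 1] = (18/13) / (4/13) = 9/2.

9/2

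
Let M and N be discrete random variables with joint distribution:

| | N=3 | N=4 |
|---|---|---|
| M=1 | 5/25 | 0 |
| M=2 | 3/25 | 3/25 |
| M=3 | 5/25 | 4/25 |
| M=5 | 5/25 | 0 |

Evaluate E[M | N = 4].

P(N = 4) = 7/25.
Σ M·P over the event = 2·(3/25) + 3·(4/25) = 18/25.
E[M | N = 4] = (18/25) / (7/25) = 18/7.

18/7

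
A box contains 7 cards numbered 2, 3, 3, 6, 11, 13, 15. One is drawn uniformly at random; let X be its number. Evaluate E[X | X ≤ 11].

5

P(X ≤ 11) = 5/7.
Σ over the event: 2·1/7 + 3·2/7 + 6·1/7 + 11·1/7 = 25/7.
E[X | X ≤ 11] = (25/7) / (5/7) = 5.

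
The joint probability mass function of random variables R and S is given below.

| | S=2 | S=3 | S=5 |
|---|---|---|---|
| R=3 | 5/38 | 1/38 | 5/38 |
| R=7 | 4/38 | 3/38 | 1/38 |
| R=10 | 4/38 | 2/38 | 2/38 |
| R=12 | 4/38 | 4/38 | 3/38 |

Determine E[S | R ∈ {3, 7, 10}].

P(R ∈ {3, 7, 10}) = 27/38.
Summing S·P(R=x,S=y) over the conditioning event gives 42/19.
E[S | R ∈ {3, 7, 10}] = (42/19) / (27/38) = 28/9.

28/9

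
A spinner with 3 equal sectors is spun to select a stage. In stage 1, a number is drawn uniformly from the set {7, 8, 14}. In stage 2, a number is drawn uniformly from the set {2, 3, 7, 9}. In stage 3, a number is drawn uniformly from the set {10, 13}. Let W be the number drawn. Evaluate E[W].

317/36

E[W | stage 1] = (7+8+14)/3 = 29/3.
E[W | stage 2] = (2+3+7+9)/4 = 21/4.
E[W | stage 3] = (10+13)/2 = 23/2.
By the law of total expectation,
E[W] = (1/3)·(29/3) + (1/3)·(21/4) + (1/3)·(23/2) = 317/36.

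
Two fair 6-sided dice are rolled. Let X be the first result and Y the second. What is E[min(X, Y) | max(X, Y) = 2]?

Outcomes with max(X, Y) = 2: (1,2), (2,1), (2,2), each with probability 1/36.
E[min(X, Y) | max(X, Y) = 2] = (1 + 1 + 2) / 3 = 4/3.

4/3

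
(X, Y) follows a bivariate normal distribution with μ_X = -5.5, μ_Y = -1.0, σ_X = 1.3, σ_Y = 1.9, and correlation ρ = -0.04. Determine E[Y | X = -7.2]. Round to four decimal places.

-0.9006

The regression of Y on X has slope ρ·σ_Y/σ_X and passes through (μ_X, μ_Y).
E[Y | X=-7.2] = -1.0 + (-0.04)·(1.9/1.3)·(-7.2 − (-5.5)) = -1.0 + (-0.058462)·(-1.7) = -0.9006.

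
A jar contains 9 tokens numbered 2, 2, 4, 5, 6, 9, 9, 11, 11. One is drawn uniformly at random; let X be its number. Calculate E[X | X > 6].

10

P(X > 6) = 4/9.
Σ over the event: 9·2/9 + 11·2/9 = 40/9.
E[X | X > 6] = (40/9) / (4/9) = 10.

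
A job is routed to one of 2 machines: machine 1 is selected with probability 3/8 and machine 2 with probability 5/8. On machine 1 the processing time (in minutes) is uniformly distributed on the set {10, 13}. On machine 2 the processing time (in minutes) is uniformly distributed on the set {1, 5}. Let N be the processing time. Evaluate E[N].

E[N | machine 1] = (10+13)/2 = 23/2.
E[N | machine 2] = (1+5)/2 = 3.
E[N] = (3/8)·(23/2) + (5/8)·(3) = 99/16.

99/16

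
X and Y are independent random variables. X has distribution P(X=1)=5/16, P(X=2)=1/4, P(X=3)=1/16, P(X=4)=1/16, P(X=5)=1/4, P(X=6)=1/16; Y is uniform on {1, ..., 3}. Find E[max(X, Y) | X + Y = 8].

26/5

P(X + Y = 8) = 5/48.
Summing max(X,Y)·P(x,y) over outcomes with X + Y = 8 gives 13/24.
E[max(X, Y) | X + Y = 8] = (13/24) / (5/48) = 26/5.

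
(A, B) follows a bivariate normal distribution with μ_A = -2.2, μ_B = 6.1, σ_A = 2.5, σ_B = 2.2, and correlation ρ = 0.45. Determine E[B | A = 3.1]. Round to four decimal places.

8.1988

For a bivariate normal, E[B | A=x] = μ_B + ρ·(σ_B/σ_A)·(x − μ_A).
E[B | A=3.1] = 6.1 + (0.45)·(2.2/2.5)·(3.1 − (-2.2)) = 6.1 + (0.396)·(5.3) = 8.1988.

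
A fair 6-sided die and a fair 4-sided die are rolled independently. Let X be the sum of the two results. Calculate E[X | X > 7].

26/3

P(X > 7) = 1/4.
Σ over the event: 8·1/8 + 9·1/12 + 10·1/24 = 13/6.
E[X | X > 7] = (13/6) / (1/4) = 26/3.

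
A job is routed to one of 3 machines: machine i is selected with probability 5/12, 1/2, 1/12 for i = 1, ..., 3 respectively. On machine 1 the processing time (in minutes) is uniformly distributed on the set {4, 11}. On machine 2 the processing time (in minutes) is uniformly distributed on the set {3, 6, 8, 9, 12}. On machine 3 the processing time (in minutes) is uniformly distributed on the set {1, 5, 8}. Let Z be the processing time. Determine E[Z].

2633/360

E[Z | machine 1] = (4+11)/2 = 15/2.
E[Z | machine 2] = (3+6+8+9+12)/5 = 38/5.
E[Z | machine 3] = (1+5+8)/3 = 14/3.
E[Z] = (5/12)·(15/2) + (1/2)·(38/5) + (1/12)·(14/3) = 2633/360.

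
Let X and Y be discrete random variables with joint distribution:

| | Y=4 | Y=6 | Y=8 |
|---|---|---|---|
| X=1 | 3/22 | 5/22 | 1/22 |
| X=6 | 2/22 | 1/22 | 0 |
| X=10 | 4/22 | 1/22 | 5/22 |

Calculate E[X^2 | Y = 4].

475/9

P(Y = 4) = 9/22.
Σ X^2·P over the event = 1·(3/22) + 36·(2/22) + 100·(4/22) = 475/22.
E[X^2 | Y = 4] = (475/22) / (9/22) = 475/9.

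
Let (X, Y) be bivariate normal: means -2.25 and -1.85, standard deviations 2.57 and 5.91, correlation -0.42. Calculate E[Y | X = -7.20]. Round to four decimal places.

E[Y | X=x] = μ_Y + ρ(σ_Y/σ_X)(x − μ_X) for jointly normal variables.
E[Y | X=-7.20] = -1.85 + (-0.42)·(5.91/2.57)·(-7.20 − (-2.25)) = -1.85 + (-0.96584)·(-4.95) = 2.9309.

2.9309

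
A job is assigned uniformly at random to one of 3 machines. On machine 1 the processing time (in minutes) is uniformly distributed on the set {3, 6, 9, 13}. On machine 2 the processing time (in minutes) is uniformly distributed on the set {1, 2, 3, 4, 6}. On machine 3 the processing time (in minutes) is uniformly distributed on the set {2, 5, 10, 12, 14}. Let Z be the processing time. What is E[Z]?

391/60

E[Z | machine 1] = (3+6+9+13)/4 = 31/4.
E[Z | machine 2] = (1+2+3+4+6)/5 = 16/5.
E[Z | machine 3] = (2+5+10+12+14)/5 = 43/5.
E[Z] = (1/3)·(31/4) + (1/3)·(16/5) + (1/3)·(43/5) = 391/60.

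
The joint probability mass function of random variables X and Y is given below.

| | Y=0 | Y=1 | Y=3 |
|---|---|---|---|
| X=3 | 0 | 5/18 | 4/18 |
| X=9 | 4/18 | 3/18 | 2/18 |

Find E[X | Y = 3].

P(Y = 3) = 1/3.
Summing X·P(X=x,Y=y) over the conditioning event gives 5/3.
E[X | Y = 3] = (5/3) / (1/3) = 5.

5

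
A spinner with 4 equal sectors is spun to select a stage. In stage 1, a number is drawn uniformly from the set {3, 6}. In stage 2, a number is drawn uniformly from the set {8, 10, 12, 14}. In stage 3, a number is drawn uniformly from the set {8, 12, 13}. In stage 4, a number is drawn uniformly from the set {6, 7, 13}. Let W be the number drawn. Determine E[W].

211/24

E[W | stage 1] = (3+6)/2 = 9/2.
E[W | stage 2] = (8+10+12+14)/4 = 11.
E[W | stage 3] = (8+12+13)/3 = 11.
E[W | stage 4] = (6+7+13)/3 = 26/3.
E[W] = (1/4)·(9/2) + (1/4)·(11) + (1/4)·(11) + (1/4)·(26/3) = 211/24.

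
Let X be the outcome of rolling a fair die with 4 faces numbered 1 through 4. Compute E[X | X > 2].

7/2

Given X > 2, X is equally likely to be any of {3, 4}.
E[X | X > 2] = (3 + 4) / 2 = 7/2.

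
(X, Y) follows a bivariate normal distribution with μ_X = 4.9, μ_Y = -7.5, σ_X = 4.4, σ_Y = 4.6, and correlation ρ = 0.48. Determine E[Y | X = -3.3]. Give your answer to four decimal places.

-11.6149

The regression of Y on X has slope ρ·σ_Y/σ_X and passes through (μ_X, μ_Y).
E[Y | X=-3.3] = -7.5 + (0.48)·(4.6/4.4)·(-3.3 − (4.9)) = -7.5 + (0.50182)·(-8.2) = -11.6149.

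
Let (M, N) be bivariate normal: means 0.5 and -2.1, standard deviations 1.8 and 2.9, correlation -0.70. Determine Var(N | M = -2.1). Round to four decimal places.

4.2891

The conditional variance in a bivariate normal is σ_N²(1 − ρ²), independent of x.
Var(N | M=-2.1) = (2.9)²·(1 − (-0.70)²) = 8.41·0.51 = 4.2891.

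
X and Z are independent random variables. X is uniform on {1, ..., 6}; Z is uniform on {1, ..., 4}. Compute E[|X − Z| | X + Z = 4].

P(X + Z = 4) = 1/8.
Summing |X−Z|·P(x,y) over outcomes with X + Z = 4 gives 1/6.
E[|X − Z| | X + Z = 4] = (1/6) / (1/8) = 4/3.

4/3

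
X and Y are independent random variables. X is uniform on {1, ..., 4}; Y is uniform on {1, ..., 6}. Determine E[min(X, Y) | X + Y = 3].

1

Outcomes with X + Y = 3: (1,2), (2,1), each with probability 1/24.
E[min(X, Y) | X + Y = 3] = (1 + 1) / 2 = 1.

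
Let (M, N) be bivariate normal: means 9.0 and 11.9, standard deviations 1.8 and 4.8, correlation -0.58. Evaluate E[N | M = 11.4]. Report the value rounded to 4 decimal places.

For a bivariate normal, E[N | M=x] = μ_N + ρ·(σ_N/σ_M)·(x − μ_M).
E[N | M=11.4] = 11.9 + (-0.58)·(4.8/1.8)·(11.4 − (9.0)) = 11.9 + (-1.54667)·(2.4) = 8.1880.

8.1880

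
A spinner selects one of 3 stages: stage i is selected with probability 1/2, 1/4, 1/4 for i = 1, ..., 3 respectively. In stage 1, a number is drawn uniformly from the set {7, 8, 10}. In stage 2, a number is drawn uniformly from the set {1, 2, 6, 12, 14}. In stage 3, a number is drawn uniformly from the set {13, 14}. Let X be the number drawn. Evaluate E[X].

223/24

E[X | stage 1] = (7+8+10)/3 = 25/3.
E[X | stage 2] = (1+2+6+12+14)/5 = 7.
E[X | stage 3] = (13+14)/2 = 27/2.
By the law of total expectation,
E[X] = (1/2)·(25/3) + (1/4)·(7) + (1/4)·(27/2) = 223/24.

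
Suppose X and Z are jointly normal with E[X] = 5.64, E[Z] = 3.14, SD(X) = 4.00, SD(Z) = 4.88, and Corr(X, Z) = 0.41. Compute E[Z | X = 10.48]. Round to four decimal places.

5.5610

For a bivariate normal, E[Z | X=x] = μ_Z + ρ·(σ_Z/σ_X)·(x − μ_X).
E[Z | X=10.48] = 3.14 + (0.41)·(4.88/4.00)·(10.48 − (5.64)) = 3.14 + (0.5002)·(4.84) = 5.5610.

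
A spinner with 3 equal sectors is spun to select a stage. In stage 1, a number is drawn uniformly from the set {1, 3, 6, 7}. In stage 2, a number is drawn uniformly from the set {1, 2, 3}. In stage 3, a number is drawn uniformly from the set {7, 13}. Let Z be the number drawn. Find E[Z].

65/12

E[Z | stage 1] = (1+3+6+7)/4 = 17/4.
E[Z | stage 2] = (1+2+3)/3 = 2.
E[Z | stage 3] = (7+13)/2 = 10.
E[Z] = (1/3)·(17/4) + (1/3)·(2) + (1/3)·(10) = 65/12.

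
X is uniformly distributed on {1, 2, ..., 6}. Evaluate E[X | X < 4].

2

Given X < 4, X is equally likely to be any of {1, 2, 3}.
E[X | X < 4] = (1 + 2 + 3) / 3 = 2.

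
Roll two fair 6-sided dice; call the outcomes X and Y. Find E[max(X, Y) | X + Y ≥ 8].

P(X + Y ≥ 8) = 5/12.
Summing max(X,Y)·P(x,y) over outcomes with X + Y ≥ 8 gives 83/36.
E[max(X, Y) | X + Y ≥ 8] = (83/36) / (5/12) = 83/15.

83/15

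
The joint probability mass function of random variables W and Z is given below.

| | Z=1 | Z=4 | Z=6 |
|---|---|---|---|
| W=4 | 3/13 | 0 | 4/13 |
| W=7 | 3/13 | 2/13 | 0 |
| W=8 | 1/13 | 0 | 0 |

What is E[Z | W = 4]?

P(W = 4) = 7/13.
Σ Z·P over the event = 1·(3/13) + 6·(4/13) = 27/13.
E[Z | W = 4] = (27/13) / (7/13) = 27/7.

27/7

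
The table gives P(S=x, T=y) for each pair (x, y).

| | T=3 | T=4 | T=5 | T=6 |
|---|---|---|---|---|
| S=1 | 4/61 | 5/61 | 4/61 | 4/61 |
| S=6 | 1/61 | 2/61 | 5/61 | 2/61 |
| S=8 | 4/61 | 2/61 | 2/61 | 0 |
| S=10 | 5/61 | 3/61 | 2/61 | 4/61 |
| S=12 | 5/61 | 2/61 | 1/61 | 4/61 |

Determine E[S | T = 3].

P(T = 3) = 19/61.
Σ S·P over the event = 1·(4/61) + 6·(1/61) + 8·(4/61) + 10·(5/61) + 12·(5/61) = 152/61.
E[S | T = 3] = (152/61) / (19/61) = 8.

8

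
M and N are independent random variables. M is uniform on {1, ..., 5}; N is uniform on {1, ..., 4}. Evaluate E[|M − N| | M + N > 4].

12/7

P(M + N > 4) = 7/10.
Summing |M−N|·P(x,y) over outcomes with M + N > 4 gives 6/5.
E[|M − N| | M + N > 4] = (6/5) / (7/10) = 12/7.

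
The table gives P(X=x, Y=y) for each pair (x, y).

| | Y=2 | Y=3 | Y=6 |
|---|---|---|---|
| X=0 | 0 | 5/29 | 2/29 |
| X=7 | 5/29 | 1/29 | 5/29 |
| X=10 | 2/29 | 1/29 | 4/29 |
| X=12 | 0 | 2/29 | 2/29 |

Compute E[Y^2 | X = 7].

P(X = 7) = 11/29.
Σ Y^2·P over the event = 4·(5/29) + 9·(1/29) + 36·(5/29) = 209/29.
E[Y^2 | X = 7] = (209/29) / (11/29) = 19.

19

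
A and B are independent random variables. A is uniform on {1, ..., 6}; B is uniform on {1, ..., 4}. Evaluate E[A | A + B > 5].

P(A + B > 5) = 7/12.
Summing A·P(x,y) over outcomes with A + B > 5 gives 8/3.
E[A | A + B > 5] = (8/3) / (7/12) = 32/7.

32/7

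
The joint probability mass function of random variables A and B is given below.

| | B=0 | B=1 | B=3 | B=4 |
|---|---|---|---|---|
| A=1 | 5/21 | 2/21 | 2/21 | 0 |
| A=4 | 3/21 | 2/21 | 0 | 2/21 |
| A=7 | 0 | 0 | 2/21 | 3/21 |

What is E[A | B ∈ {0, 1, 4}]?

56/17

P(B ∈ {0, 1, 4}) = 17/21.
Σ A·P over the event = 1·(5/21) + 1·(2/21) + 4·(3/21) + 4·(2/21) + 4·(2/21) + 7·(3/21) = 8/3.
E[A | B ∈ {0, 1, 4}] = (8/3) / (17/21) = 56/17.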